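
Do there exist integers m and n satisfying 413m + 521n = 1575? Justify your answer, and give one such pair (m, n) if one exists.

m = 463, n = -364

413 and 521 are coprime, so 413m + 521n ranges over all of ℤ.
Dividing repeatedly: 521 = 1·413 + 108, 413 = 3·108 + 89, 108 = 1·89 + 19, 89 = 4·19 + 13, 19 = 1·13 + 6, 13 = 2·6 + 1, 6 = 6·1 + 0.
Back-substituting, 1 = 13 − 2·6 = 13 − 2·(19 − 1·13) = −2·19 + 3·13 = −2·19 + 3·(89 − 4·19) = 3·89 − 14·19 = 3·89 − 14·(108 − 1·89) = −14·108 + 17·89 = −14·108 + 17·(413 − 3·108) = 17·413 − 65·108 = 17·413 − 65·(521 − 1·413) = −65·521 + 82·413; that is, 413·82 + 521·(-65) = 1.
Scaling by 1575 gives the particular solution (m, n) = (129150, -102375).
Shifting by a multiple of (521, −413) keeps it a solution: m = 129150 − 247·521 = 463, n = -102375 + 247·413 = -364.
Check: 413·463 + 521·(-364) = 191219 − 189644 = 1575. ✓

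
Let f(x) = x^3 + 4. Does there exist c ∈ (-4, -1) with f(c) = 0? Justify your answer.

Yes, such a c exists.

f(-4) = -60 and f(-1) = 3, which have opposite signs.
Since f is a polynomial it is continuous on [-4, -1].
The Intermediate Value Theorem then guarantees some c ∈ (-4, -1) with f(c) = 0.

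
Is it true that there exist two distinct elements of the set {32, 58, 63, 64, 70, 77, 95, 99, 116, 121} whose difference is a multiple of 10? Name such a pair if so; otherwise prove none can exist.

There is no such pair.

Two integers differ by a multiple of 10 exactly when they have the same residue mod 10. The residues are 32↦2, 58↦8, 63↦3, 64↦4, 70↦0, 77↦7, 95↦5, 99↦9, 116↦6, 121↦1.
These 10 residues are pairwise different, hence no difference of two elements is divisible by 10.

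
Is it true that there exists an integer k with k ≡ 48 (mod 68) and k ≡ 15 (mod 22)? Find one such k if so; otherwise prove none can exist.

gcd(68, 22) = 2. If k ≡ 48 (mod 68) and k ≡ 15 (mod 22), then k ≡ 48 (mod 2) and k ≡ 15 (mod 2).
These are incompatible: 48 − 15 = 33 is not divisible by 2.
So no integer satisfies both congruences.

No, no such integer exists.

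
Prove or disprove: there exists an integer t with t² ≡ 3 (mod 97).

t = 10

Take t = 10. Then 10² = 100 = 1·97 + 3, so 10² ≡ 3 (mod 97).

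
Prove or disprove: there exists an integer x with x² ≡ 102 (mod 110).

No, no such integer exists.

Since 5 ∣ 110, a solution of x² ≡ 102 (mod 110) would also satisfy x² ≡ 102 ≡ 2 (mod 5).
Squares mod 5 repeat after x = 2 (as (−x)² = x²); for x = 0..2 they are 0, 1, 4.
So the quadratic residues mod 5 are {0, 1, 4}, and 2 is not among them.
Hence no integer x has x² ≡ 102 (mod 110).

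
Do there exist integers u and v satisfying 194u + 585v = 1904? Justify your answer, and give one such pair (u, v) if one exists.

194 and 585 are coprime, so 194u + 585v ranges over all of ℤ.
Run the Euclidean algorithm on 585 and 194: 585 = 3·194 + 3, 194 = 64·3 + 2, 3 = 1·2 + 1, 2 = 2·1 + 0.
Unwinding: 1 = 3 − 1·2 = 3 − (194 − 64·3) = −194 + 65·3 = −194 + 65·(585 − 3·194) = 65·585 − 196·194, i.e. 194·(-196) + 585·65 = 1.
Times 1904: 194·(-373184) + 585·123760 = 1904, so (-373184, 123760) solves it.
Shifting by a multiple of (585, −194) keeps it a solution: u = -373184 + 638·585 = 46, v = 123760 − 638·194 = -12.
Indeed 194·46 + 585·(-12) = 8924 − 7020 = 1904.

u = 46, v = -12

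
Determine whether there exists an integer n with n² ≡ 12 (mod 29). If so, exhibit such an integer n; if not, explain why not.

Apply Euler's criterion with the prime 29: 12 is a quadratic residue iff 12^14 ≡ 1 (mod 29), and a non-residue iff it is ≡ −1.
Squaring successively (mod 29): 12^2 = 144 ≡ 28; 12^4 ≡ 28² = 784 ≡ 1; 12^8 ≡ 1² = 1 ≡ 1.
Since 14 = 8 + 4 + 2, 12^14 ≡ 1 · 1 · 28; multiplying out mod 29: 1·1 = 1 ≡ 1, then 1·28 = 28 ≡ 28. Thus 12^14 ≡ 28 ≡ −1 (mod 29).
By Euler's criterion 12 is a quadratic non-residue mod 29: no n satisfies n² ≡ 12 (mod 29).

No such integer exists.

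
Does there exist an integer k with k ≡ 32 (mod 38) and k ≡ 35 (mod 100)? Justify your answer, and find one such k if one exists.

There is no such integer.

Both moduli are multiples of 2 = gcd(38, 100), so any solution would satisfy k ≡ 32 and k ≡ 35 modulo 2 simultaneously.
But 32 mod 2 = 0 while 35 mod 2 = 1, a contradiction.
So no integer satisfies both congruences.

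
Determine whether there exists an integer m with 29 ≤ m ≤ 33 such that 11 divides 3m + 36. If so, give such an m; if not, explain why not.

m = 32

Scanning upward from m = 29 gives 123, 126, 129, none divisible by 11. m = 32 works, since 3·32 + 36 = 132 = 12·11.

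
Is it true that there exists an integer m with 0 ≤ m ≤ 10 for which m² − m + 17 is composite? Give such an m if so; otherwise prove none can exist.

No such integer m in that range exists.

The values for m = 0, 1, …, 10 are 17, 17, 19, 23, 29, 37, 47, 59, 73, 89, 107, and each of these is prime.
So no value in the range makes the expression composite.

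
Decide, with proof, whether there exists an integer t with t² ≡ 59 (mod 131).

t = 94

Take t = 94. Then 94² = 8836 = 67·131 + 59, so 94² ≡ 59 (mod 131).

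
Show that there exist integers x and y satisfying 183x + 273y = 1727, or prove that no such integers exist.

No such integers exist.

Both 183 and 273 are divisible by gcd(183, 273) = 3, hence so is any combination 183x + 273y.
However 1727 leaves remainder 2 on division by 3.
Therefore 183x + 273y = 1727 has no solution in integers.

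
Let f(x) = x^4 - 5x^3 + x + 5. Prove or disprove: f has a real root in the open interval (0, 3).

Yes, f has a root in the interval.

f(0) = 5 and f(3) = -46, which have opposite signs.
f is continuous everywhere (it is a polynomial), in particular on [0, 3].
By the Intermediate Value Theorem, f takes the value 0 somewhere in the open interval.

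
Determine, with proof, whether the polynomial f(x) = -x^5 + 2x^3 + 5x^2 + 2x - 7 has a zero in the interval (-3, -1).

Yes, f has a root in the interval.

f(-3) = 221 and f(-1) = -5, which have opposite signs.
As a polynomial, f is continuous on every closed interval.
By the Intermediate Value Theorem, f takes the value 0 somewhere in the open interval.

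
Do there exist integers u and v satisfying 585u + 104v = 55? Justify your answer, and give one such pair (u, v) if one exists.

There are no such integers.

gcd(585, 104) = 13, so every integer of the form 585u + 104v is a multiple of 13.
However 55 leaves remainder 3 on division by 13.
Therefore 585u + 104v = 55 has no solution in integers.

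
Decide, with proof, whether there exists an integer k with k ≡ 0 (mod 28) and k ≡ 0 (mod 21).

k = 0

gcd(28, 21) = 7. A simultaneous solution exists iff 0 ≡ 0 (mod 7); here 0 mod 7 = 0 = 0 mod 7, so it does.
The smallest candidate k = 0 works directly: 0 ≡ 0 (mod 21).
Indeed 0 ≡ 0 (mod 28) and 0 ≡ 0 (mod 21).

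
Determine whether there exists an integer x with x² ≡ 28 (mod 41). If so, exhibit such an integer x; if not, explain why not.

No, no such integer exists.

Apply Euler's criterion with the prime 41: 28 is a quadratic residue iff 28^20 ≡ 1 (mod 41), and a non-residue iff it is ≡ −1.
Squaring successively (mod 41): 28^2 = 784 ≡ 5; 28^4 ≡ 5² = 25 ≡ 25; 28^8 ≡ 25² = 625 ≡ 10; 28^16 ≡ 10² = 100 ≡ 18.
Since 20 = 16 + 4, 28^20 ≡ 18 · 25; multiplying out mod 41: 18·25 = 450 ≡ 40. Thus 28^20 ≡ 40 ≡ −1 (mod 41).
By Euler's criterion 28 is a quadratic non-residue mod 41: no x satisfies x² ≡ 28 (mod 41).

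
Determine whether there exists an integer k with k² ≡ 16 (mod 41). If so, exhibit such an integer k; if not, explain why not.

k = 4

Take k = 4. Then 4² = 16, and since 0 ≤ 16 < 41 this is already reduced: 4² ≡ 16 (mod 41).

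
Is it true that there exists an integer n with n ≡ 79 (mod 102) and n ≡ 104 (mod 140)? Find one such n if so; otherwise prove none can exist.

There is no such integer.

gcd(102, 140) = 2. If n ≡ 79 (mod 102) and n ≡ 104 (mod 140), then n ≡ 79 (mod 2) and n ≡ 104 (mod 2).
However 79 ≡ 1 and 104 ≡ 0 (mod 2), and 1 ≠ 0.
Hence the system has no solution.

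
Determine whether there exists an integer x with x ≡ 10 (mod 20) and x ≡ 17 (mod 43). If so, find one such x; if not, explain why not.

x = 490

The moduli 20 and 43 are coprime, so by the Chinese Remainder Theorem a unique solution modulo 860 exists.
Any solution of the first congruence is x = 10 + 20t; substituting into the second, 20t ≡ 17 − 10 ≡ 7 (mod 43).
To invert 20 modulo 43: 43 = 2·20 + 3, 20 = 6·3 + 2, 3 = 1·2 + 1, 2 = 2·1 + 0, and unwinding, 1 = 3 − 1·2 = 3 − (20 − 6·3) = −20 + 7·3 = −20 + 7·(43 − 2·20) = 7·43 − 15·20. Thus 20⁻¹ ≡ -15 ≡ 28 (mod 43).
Multiplying by 28: t ≡ 28·7 = 196 ≡ 24 (mod 43).
Taking t = 24 gives x = 10 + 20·24 = 490.
Indeed 490 ≡ 10 (mod 20) and 490 ≡ 17 (mod 43).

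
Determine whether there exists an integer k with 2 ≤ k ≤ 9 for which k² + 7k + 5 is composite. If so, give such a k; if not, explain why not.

k = 5

At k = 5: 5² + 7·5 + 5 = 65 = 5·13, which is composite.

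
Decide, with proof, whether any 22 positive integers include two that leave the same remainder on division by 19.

True.

Partition the integers by their residue mod 19; there are 19 classes.
Since 22 > 19, two of the 22 integers must share a residue class by the pigeonhole principle; call them a and b.
So a and b have equal remainders mod 19, which is exactly what was to be shown.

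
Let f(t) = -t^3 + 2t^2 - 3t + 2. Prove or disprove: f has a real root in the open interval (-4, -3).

f(-4) = 110 and f(-3) = 56, both positive.
f'(t) = -3t^2 + 4t - 3 has discriminant 4² − 4·(-3)·(-3) = -20 < 0, so f' has no real roots and is negative for every real t.
So f is strictly decreasing; between -4 and -3 its values lie between f(-4) = 110 and f(-3) = 56, all positive. Therefore f has no root in (-4, -3).

No such root exists.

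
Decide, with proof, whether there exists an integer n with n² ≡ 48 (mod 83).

n = 52

n = 52 works: 52² = 2704, and 2704 − 48 = 2656 = 32·83.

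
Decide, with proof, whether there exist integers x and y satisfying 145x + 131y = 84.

x = 6, y = -6

Since gcd(145, 131) = 1, every integer is an integer combination of 145 and 131.
Run the Euclidean algorithm on 145 and 131: 145 = 1·131 + 14, 131 = 9·14 + 5, 14 = 2·5 + 4, 5 = 1·4 + 1, 4 = 4·1 + 0.
Back-substituting, 1 = 5 − 1·4 = 5 − (14 − 2·5) = −14 + 3·5 = −14 + 3·(131 − 9·14) = 3·131 − 28·14 = 3·131 − 28·(145 − 1·131) = −28·145 + 31·131; that is, 145·(-28) + 131·31 = 1.
Scaling by 84 gives the particular solution (x, y) = (-2352, 2604).
Adding 18·131 to x and subtracting 18·145 from y gives the tidier solution (6, -6).
Check: 145·6 + 131·(-6) = 870 − 786 = 84. ✓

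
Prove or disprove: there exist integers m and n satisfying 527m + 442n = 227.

There are no such integers.

Both 527 and 442 are divisible by gcd(527, 442) = 17, hence so is any combination 527m + 442n.
However 227 leaves remainder 6 on division by 17.
Therefore 527m + 442n = 227 has no solution in integers.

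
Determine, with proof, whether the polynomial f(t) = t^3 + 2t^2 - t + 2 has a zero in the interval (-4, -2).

f(-4) = -26 and f(-2) = 4, which have opposite signs.
f is continuous everywhere (it is a polynomial), in particular on [-4, -2].
By the Intermediate Value Theorem, f takes the value 0 somewhere in the open interval.

Yes, f has a root in the interval.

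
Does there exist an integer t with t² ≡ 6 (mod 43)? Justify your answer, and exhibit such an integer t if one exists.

t = 7

Take t = 7. Then 7² = 49 = 1·43 + 6, so 7² ≡ 6 (mod 43).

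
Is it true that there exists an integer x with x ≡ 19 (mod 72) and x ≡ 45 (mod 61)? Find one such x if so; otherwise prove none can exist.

gcd(72, 61) = 1, so the Chinese Remainder Theorem guarantees exactly one residue class mod 4392 satisfying both.
Write x = 19 + 72t and require 19 + 72t ≡ 45 (mod 61), i.e. 72t ≡ 26 (mod 61).
72 ≡ 11 (mod 61), so this reads 11t ≡ 26 (mod 61). Note 11·50 = 550 ≡ 1 (mod 61) (as 550 − 1 = 9·61), so 11⁻¹ ≡ 50.
Multiplying by 50: t ≡ 50·26 = 1300 ≡ 19 (mod 61).
With t = 19: x = 19 + 72·19 = 1387.
Check: 1387 mod 72 = 19, 1387 mod 61 = 45. ✓

x = 1387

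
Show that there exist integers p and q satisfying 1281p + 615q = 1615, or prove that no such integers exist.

No, no such integers exist.

gcd(1281, 615) = 3, so every integer of the form 1281p + 615q is a multiple of 3.
But 1615 = 3·538 + 1, so 3 ∤ 1615.
Therefore 1281p + 615q = 1615 has no solution in integers.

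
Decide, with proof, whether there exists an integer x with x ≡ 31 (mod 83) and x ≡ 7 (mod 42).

x = 2023

The moduli 83 and 42 are coprime, so by the Chinese Remainder Theorem a unique solution modulo 3486 exists.
Any solution of the first congruence is x = 31 + 83t; substituting into the second, 83t ≡ 7 − 31 ≡ 18 (mod 42).
83 ≡ 41 (mod 42), so this reads 41t ≡ 18 (mod 42). To invert 41 modulo 42: 42 = 1·41 + 1, 41 = 41·1 + 0, and unwinding, 1 = 42 − 1·41. Thus 41⁻¹ ≡ -1 ≡ 41 (mod 42).
Therefore t ≡ 41·18 = 738 ≡ 24 (mod 42).
With t = 24: x = 31 + 83·24 = 2023.
Indeed 2023 ≡ 31 (mod 83) and 2023 ≡ 7 (mod 42).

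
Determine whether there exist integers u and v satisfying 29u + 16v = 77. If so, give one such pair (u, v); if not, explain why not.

29 and 16 are coprime, so 29u + 16v ranges over all of ℤ.
Euclidean algorithm: 29 = 1·16 + 13, 16 = 1·13 + 3, 13 = 4·3 + 1, 3 = 3·1 + 0.
Back-substituting, 1 = 13 − 4·3 = 13 − 4·(16 − 1·13) = −4·16 + 5·13 = −4·16 + 5·(29 − 1·16) = 5·29 − 9·16; that is, 29·5 + 16·(-9) = 1.
Multiplying through by 77: u = 5·77 = 385, v = (-9)·77 = -693 is a solution.
The general solution is u = 385 + 16k, v = -693 − 29k; taking k = -24 gives the smaller pair u = 1, v = 3.
Indeed 29·1 + 16·3 = 29 + 48 = 77.

u = 1, v = 3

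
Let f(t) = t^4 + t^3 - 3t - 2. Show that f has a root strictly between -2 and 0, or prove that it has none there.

Such a root exists.

f(-2) = 12 and f(0) = -2, which have opposite signs.
Since f is a polynomial it is continuous on [-2, 0].
By the Intermediate Value Theorem f must vanish at some point of (-2, 0).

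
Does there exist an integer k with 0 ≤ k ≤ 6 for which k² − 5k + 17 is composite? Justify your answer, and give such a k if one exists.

The values for k = 0, 1, …, 6 are 17, 13, 11, 11, 13, 17, 23, and each of these is prime.
So no value in the range makes the expression composite.

No, no such integer k in that range exists.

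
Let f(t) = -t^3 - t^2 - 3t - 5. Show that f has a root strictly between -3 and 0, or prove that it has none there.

Yes, f has a root in the interval.

f(-3) = 22 and f(0) = -5, which have opposite signs.
f is continuous everywhere (it is a polynomial), in particular on [-3, 0].
By the Intermediate Value Theorem f must vanish at some point of (-3, 0).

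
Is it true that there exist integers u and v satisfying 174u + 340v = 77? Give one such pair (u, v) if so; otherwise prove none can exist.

Both 174 and 340 are divisible by gcd(174, 340) = 2, hence so is any combination 174u + 340v.
But 77 = 2·38 + 1, so 2 ∤ 77.
Hence no integers u, v satisfy the equation.

There are no such integers.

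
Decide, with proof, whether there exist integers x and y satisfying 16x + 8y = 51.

There are no such integers.

Both 16 and 8 are divisible by gcd(16, 8) = 8, hence so is any combination 16x + 8y.
But 51 = 8·6 + 3, so 8 ∤ 51.
So the equation is unsolvable over ℤ.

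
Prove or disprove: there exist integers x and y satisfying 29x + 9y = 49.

Since gcd(29, 9) = 1, every integer is an integer combination of 29 and 9.
Euclidean algorithm: 29 = 3·9 + 2, 9 = 4·2 + 1, 2 = 2·1 + 0.
Working back up the chain: 1 = 9 − 4·2 = 9 − 4·(29 − 3·9) = −4·29 + 13·9. So 29·(-4) + 9·13 = 1.
Multiplying through by 49: x = (-4)·49 = -196, y = 13·49 = 637 is a solution.
Adding 22·9 to x and subtracting 22·29 from y gives the tidier solution (2, -1).
Check: 29·2 + 9·(-1) = 58 − 9 = 49. ✓

x = 2, y = -1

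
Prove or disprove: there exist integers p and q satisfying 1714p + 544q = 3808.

p = 0, q = 7

gcd(1714, 544) = 2, and 2 divides 3808, so integer solutions exist.
Dividing through by 2 reduces the equation to 857p + 272q = 1904.
Run the Euclidean algorithm on 857 and 272: 857 = 3·272 + 41, 272 = 6·41 + 26, 41 = 1·26 + 15, 26 = 1·15 + 11, 15 = 1·11 + 4, 11 = 2·4 + 3, 4 = 1·3 + 1, 3 = 3·1 + 0.
Working back up the chain: 1 = 4 − 1·3 = 4 − (11 − 2·4) = −11 + 3·4 = −11 + 3·(15 − 1·11) = 3·15 − 4·11 = 3·15 − 4·(26 − 1·15) = −4·26 + 7·15 = −4·26 + 7·(41 − 1·26) = 7·41 − 11·26 = 7·41 − 11·(272 − 6·41) = −11·272 + 73·41 = −11·272 + 73·(857 − 3·272) = 73·857 − 230·272. So 857·73 + 272·(-230) = 1.
Times 1904: 857·138992 + 272·(-437920) = 1904, so (138992, -437920) solves it.
Shifting by a multiple of (272, −857) keeps it a solution: p = 138992 − 511·272 = 0, q = -437920 + 511·857 = 7.
Indeed 1714·0 + 544·7 = 0 + 3808 = 3808.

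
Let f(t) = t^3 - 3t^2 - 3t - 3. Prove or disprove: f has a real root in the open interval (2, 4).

f(2) = -13 and f(4) = 1, which have opposite signs.
Since f is a polynomial it is continuous on [2, 4].
By the Intermediate Value Theorem, f takes the value 0 somewhere in the open interval.

Such a root exists.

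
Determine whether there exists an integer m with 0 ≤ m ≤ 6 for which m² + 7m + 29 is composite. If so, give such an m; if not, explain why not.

The values for m = 0, 1, …, 6 are 29, 37, 47, 59, 73, 89, 107, and each of these is prime.
So no value in the range makes the expression composite.

No, no such integer m in that range exists.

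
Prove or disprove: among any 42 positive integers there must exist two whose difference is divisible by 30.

Yes.

There are exactly 30 possible remainders on division by 30.
Placing 42 integers into 30 classes, some class receives at least two — say a and b.
Their difference a − b is then a multiple of 30.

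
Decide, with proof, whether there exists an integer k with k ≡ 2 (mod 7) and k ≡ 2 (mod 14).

gcd(7, 14) = 7. A simultaneous solution exists iff 2 ≡ 2 (mod 7); here 2 mod 7 = 2 = 2 mod 7, so it does.
In fact k = 2 itself already satisfies 2 mod 14 = 2.
Check: 2 mod 7 = 2, 2 mod 14 = 2. ✓

k = 2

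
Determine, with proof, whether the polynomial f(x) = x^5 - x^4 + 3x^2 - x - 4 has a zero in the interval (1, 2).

f(1) = -2 and f(2) = 22, which have opposite signs.
As a polynomial, f is continuous on every closed interval.
By the Intermediate Value Theorem f must vanish at some point of (1, 2).

Yes, f has a root in the interval.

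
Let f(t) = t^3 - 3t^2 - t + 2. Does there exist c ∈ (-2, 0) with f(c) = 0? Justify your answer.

f(-2) = -16 and f(0) = 2, which have opposite signs.
As a polynomial, f is continuous on every closed interval.
The Intermediate Value Theorem then guarantees some c ∈ (-2, 0) with f(c) = 0.

Yes, f has a root in the interval.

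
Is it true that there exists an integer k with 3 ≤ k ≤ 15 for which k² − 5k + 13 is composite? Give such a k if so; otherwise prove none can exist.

k = 7

At k = 7: 7² − 5·7 + 13 = 27 = 3·9, which is composite.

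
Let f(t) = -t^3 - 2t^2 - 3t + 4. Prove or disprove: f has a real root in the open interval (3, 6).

f(3) = -50 and f(6) = -302, both negative.
The derivative f'(t) = -3t^2 - 4t - 3 is a quadratic with discriminant (-4)² − 4·(-3)·(-3) = -20 < 0; it never vanishes, so it is always negative (sign of the leading coefficient).
Hence f is strictly decreasing on ℝ, and in particular on [3, 6]. A strictly monotone function with same-sign endpoint values stays negative on the whole interval, so f has no zero in (3, 6).

No.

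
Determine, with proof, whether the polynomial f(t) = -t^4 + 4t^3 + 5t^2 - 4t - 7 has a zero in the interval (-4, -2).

f has no root in that interval.

f(-4) = -423 and f(-2) = -27, both negative, so a sign-change argument is unavailable; we show f keeps this sign on the whole interval.
Shift to the endpoint -2: with t = -2 − u (0 < u < 2), one computes f(-2 − u) = -u^4 - 12u^3 - 43u^2 - 56u - 27.
The nonzero coefficients here are all negative, so for u > 0 every term is negative (or zero), and the constant term -27 is strictly negative.
So f is strictly negative on (-4, -2); no root exists in the interval.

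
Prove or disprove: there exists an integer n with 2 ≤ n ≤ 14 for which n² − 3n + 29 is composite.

At n = 7: 7² − 3·7 + 29 = 57 = 3·19, which is composite.

n = 7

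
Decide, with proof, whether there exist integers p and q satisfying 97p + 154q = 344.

97 and 154 are coprime, so 97p + 154q ranges over all of ℤ.
Run the Euclidean algorithm on 154 and 97: 154 = 1·97 + 57, 97 = 1·57 + 40, 57 = 1·40 + 17, 40 = 2·17 + 6, 17 = 2·6 + 5, 6 = 1·5 + 1, 5 = 5·1 + 0.
Working back up the chain: 1 = 6 − 1·5 = 6 − (17 − 2·6) = −17 + 3·6 = −17 + 3·(40 − 2·17) = 3·40 − 7·17 = 3·40 − 7·(57 − 1·40) = −7·57 + 10·40 = −7·57 + 10·(97 − 1·57) = 10·97 − 17·57 = 10·97 − 17·(154 − 1·97) = −17·154 + 27·97. So 97·27 + 154·(-17) = 1.
Scaling by 344 gives the particular solution (p, q) = (9288, -5848).
Shifting by a multiple of (154, −97) keeps it a solution: p = 9288 − 60·154 = 48, q = -5848 + 60·97 = -28.
Check: 97·48 + 154·(-28) = 4656 − 4312 = 344. ✓

p = 48, q = -28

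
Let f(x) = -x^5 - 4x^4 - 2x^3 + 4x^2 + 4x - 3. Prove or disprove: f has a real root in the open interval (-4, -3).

f(-4) = 173 and f(-3) = -6, which have opposite signs.
f is continuous everywhere (it is a polynomial), in particular on [-4, -3].
By the Intermediate Value Theorem f must vanish at some point of (-4, -3).

Such a root exists.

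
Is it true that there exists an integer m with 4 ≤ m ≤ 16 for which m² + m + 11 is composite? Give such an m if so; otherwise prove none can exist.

m = 14

At m = 14: 14² + 14 + 11 = 221 = 13·17, which is composite.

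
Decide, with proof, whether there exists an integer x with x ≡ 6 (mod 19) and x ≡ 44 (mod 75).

x = 44

gcd(19, 75) = 1, so the Chinese Remainder Theorem guarantees exactly one residue class mod 1425 satisfying both.
Any solution of the first congruence is x = 6 + 19t; substituting into the second, 19t ≡ 44 − 6 ≡ 38 (mod 75).
Note 19·4 = 76 ≡ 1 (mod 75) (as 76 − 1 = 1·75), so 19⁻¹ ≡ 4.
Therefore t ≡ 4·38 = 152 ≡ 2 (mod 75).
Taking t = 2 gives x = 6 + 19·2 = 44.
Verify: 44 = 2·19 + 6 and 44 = 0·75 + 44. ✓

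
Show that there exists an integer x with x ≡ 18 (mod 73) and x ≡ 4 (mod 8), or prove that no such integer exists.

gcd(73, 8) = 1, so the Chinese Remainder Theorem guarantees exactly one residue class mod 584 satisfying both.
Any solution of the first congruence is x = 18 + 73t; substituting into the second, 73t ≡ 4 − 18 ≡ 2 (mod 8).
73 ≡ 1 (mod 8), so this reads 1t ≡ 2 (mod 8). So t ≡ 2 (mod 8).
Taking t = 2 gives x = 18 + 73·2 = 164.
Indeed 164 ≡ 18 (mod 73) and 164 ≡ 4 (mod 8).

x = 164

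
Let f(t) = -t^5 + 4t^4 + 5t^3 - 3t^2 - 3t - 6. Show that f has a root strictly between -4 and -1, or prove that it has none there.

f(-4) = 1686 and f(-1) = -6, which have opposite signs.
Since f is a polynomial it is continuous on [-4, -1].
By the Intermediate Value Theorem, f takes the value 0 somewhere in the open interval.

Such a root exists.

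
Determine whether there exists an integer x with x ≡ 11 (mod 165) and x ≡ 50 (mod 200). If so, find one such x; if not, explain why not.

gcd(165, 200) = 5. If x ≡ 11 (mod 165) and x ≡ 50 (mod 200), then x ≡ 11 (mod 5) and x ≡ 50 (mod 5).
However 11 ≡ 1 and 50 ≡ 0 (mod 5), and 1 ≠ 0.
Therefore no such x exists.

No, no such integer exists.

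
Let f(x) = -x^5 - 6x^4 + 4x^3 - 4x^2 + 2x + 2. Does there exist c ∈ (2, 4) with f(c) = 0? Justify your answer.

The endpoint values f(2) = -106 and f(4) = -2358 are both negative. Claim: f(x) < 0 for every x in (2, 4).
Shift to the endpoint 2: with x = 2 + u (0 < u < 2), one computes f(2 + u) = -u^5 - 16u^4 - 84u^3 - 204u^2 - 238u - 106.
All 6 nonzero coefficients of this polynomial in u are negative; hence for u > 0 the value is a sum of negative terms (the constant -106 among them).
So f is strictly negative on (2, 4); no root exists in the interval.

No.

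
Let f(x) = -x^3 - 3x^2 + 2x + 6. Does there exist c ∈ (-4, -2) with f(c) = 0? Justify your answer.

f(-4) = 14 and f(-2) = -2, which have opposite signs.
Since f is a polynomial it is continuous on [-4, -2].
So by the Intermediate Value Theorem there is a c strictly between -4 and -2 with f(c) = 0.

Yes, such a c exists.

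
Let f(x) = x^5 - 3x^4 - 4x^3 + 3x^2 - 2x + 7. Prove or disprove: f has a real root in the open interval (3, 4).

f(3) = -80 and f(4) = 47, which have opposite signs.
Since f is a polynomial it is continuous on [3, 4].
By the Intermediate Value Theorem f must vanish at some point of (3, 4).

Such a root exists.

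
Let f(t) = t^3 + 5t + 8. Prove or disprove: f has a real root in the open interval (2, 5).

No.

f(2) = 26 and f(5) = 158, both positive.
The derivative f'(t) = 3t^2 + 5 is a quadratic with discriminant 0² − 4·3·5 = -60 < 0; it never vanishes, so it is always positive (sign of the leading coefficient).
Hence f is strictly increasing on ℝ, and in particular on [2, 5]. A strictly monotone function with same-sign endpoint values stays positive on the whole interval, so f has no zero in (2, 5).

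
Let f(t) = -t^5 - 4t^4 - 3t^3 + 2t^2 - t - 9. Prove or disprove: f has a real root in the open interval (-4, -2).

Such a root exists.

f(-4) = 219 and f(-2) = -7, which have opposite signs.
f is continuous everywhere (it is a polynomial), in particular on [-4, -2].
By the Intermediate Value Theorem, f takes the value 0 somewhere in the open interval.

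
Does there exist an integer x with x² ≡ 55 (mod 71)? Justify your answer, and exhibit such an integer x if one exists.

No, no such integer exists.

Apply Euler's criterion with the prime 71: 55 is a quadratic residue iff 55^35 ≡ 1 (mod 71), and a non-residue iff it is ≡ −1.
Repeated squaring mod 71: 55^2 = 3025 ≡ 43; 55^4 ≡ 43² = 1849 ≡ 3; 55^8 ≡ 3² = 9 ≡ 9; 55^16 ≡ 9² = 81 ≡ 10; 55^32 ≡ 10² = 100 ≡ 29.
Since 35 = 32 + 2 + 1, 55^35 ≡ 29 · 43 · 55; multiplying out mod 71: 29·43 = 1247 ≡ 40, then 40·55 = 2200 ≡ 70. Thus 55^35 ≡ 70 ≡ −1 (mod 71).
By Euler's criterion 55 is a quadratic non-residue mod 71: no x satisfies x² ≡ 55 (mod 71).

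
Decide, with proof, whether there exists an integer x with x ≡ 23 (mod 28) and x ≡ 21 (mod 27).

The moduli 28 and 27 are coprime, so by the Chinese Remainder Theorem a unique solution modulo 756 exists.
Any solution of the first congruence is x = 23 + 28t; substituting into the second, 28t ≡ 21 − 23 ≡ 25 (mod 27).
28 ≡ 1 (mod 27), so this reads 1t ≡ 25 (mod 27). So t ≡ 25 (mod 27).
With t = 25: x = 23 + 28·25 = 723.
Verify: 723 = 25·28 + 23 and 723 = 26·27 + 21. ✓

x = 723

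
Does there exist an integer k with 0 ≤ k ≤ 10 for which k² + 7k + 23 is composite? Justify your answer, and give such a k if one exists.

k = 7

At k = 7: 7² + 7·7 + 23 = 121 = 11·11, which is composite.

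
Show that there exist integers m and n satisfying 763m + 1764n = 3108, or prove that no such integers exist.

m = 48, n = -19

gcd(763, 1764) = 7, and 7 divides 3108, so integer solutions exist.
Dividing through by 7 reduces the equation to 109m + 252n = 444.
Euclidean algorithm: 252 = 2·109 + 34, 109 = 3·34 + 7, 34 = 4·7 + 6, 7 = 1·6 + 1, 6 = 6·1 + 0.
Back-substituting, 1 = 7 − 1·6 = 7 − (34 − 4·7) = −34 + 5·7 = −34 + 5·(109 − 3·34) = 5·109 − 16·34 = 5·109 − 16·(252 − 2·109) = −16·252 + 37·109; that is, 109·37 + 252·(-16) = 1.
Multiplying through by 444: m = 37·444 = 16428, n = (-16)·444 = -7104 is a solution.
Subtracting 65·252 from m and adding 65·109 to n gives the tidier solution (48, -19).
Indeed 763·48 + 1764·(-19) = 36624 − 33516 = 3108.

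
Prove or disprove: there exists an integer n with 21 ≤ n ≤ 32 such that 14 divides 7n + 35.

Try n = 21: 7·21 + 35 = 182 = 13·14, which is divisible by 14.

n = 21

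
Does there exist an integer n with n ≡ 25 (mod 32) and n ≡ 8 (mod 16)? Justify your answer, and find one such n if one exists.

No, no such integer exists.

Both moduli are multiples of 16 = gcd(32, 16), so any solution would satisfy n ≡ 25 and n ≡ 8 modulo 16 simultaneously.
However 25 ≡ 9 and 8 ≡ 8 (mod 16), and 9 ≠ 8.
Therefore no such n exists.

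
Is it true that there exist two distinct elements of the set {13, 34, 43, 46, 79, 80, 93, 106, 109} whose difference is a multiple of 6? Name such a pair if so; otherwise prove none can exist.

13 mod 6 = 1 and 43 mod 6 = 1, so 43 − 13 = 30 = 5·6.

The pair (13, 43) works.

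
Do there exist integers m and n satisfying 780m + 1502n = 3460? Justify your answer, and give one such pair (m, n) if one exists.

Since gcd(780, 1502) = 2 and 3460 = 2·1730, Bézout's identity guarantees a solution.
Dividing through by 2 reduces the equation to 390m + 751n = 1730.
Euclidean algorithm: 751 = 1·390 + 361, 390 = 1·361 + 29, 361 = 12·29 + 13, 29 = 2·13 + 3, 13 = 4·3 + 1, 3 = 3·1 + 0.
Back-substituting, 1 = 13 − 4·3 = 13 − 4·(29 − 2·13) = −4·29 + 9·13 = −4·29 + 9·(361 − 12·29) = 9·361 − 112·29 = 9·361 − 112·(390 − 1·361) = −112·390 + 121·361 = −112·390 + 121·(751 − 1·390) = 121·751 − 233·390; that is, 390·(-233) + 751·121 = 1.
Times 1730: 390·(-403090) + 751·209330 = 1730, so (-403090, 209330) solves it.
The general solution is m = -403090 + 751k, n = 209330 − 390k; taking k = 537 gives the smaller pair m = 197, n = -100.
Indeed 780·197 + 1502·(-100) = 153660 − 150200 = 3460.

m = 197, n = -100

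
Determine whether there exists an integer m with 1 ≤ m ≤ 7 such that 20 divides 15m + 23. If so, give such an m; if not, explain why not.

For m = 1, 2, …, 7 the values of 15m + 23 modulo 20 are 18, 13, 8, 3, 18, 13, 8 respectively.
The residue 0 does not occur, so no m in [1, 7] makes 15m + 23 a multiple of 20.

No, no such integer m in that range exists.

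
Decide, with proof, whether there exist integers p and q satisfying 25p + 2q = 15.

Since gcd(25, 2) = 1, every integer is an integer combination of 25 and 2.
Euclidean algorithm: 25 = 12·2 + 1, 2 = 2·1 + 0.
Back-substituting, 1 = 25 − 12·2; that is, 25·1 + 2·(-12) = 1.
Multiplying through by 15: p = 1·15 = 15, q = (-12)·15 = -180 is a solution.
Subtracting 7·2 from p and adding 7·25 to q gives the tidier solution (1, -5).
Indeed 25·1 + 2·(-5) = 25 − 10 = 15.

p = 1, q = -5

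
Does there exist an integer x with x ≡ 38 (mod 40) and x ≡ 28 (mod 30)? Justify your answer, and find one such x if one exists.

x = 118

gcd(40, 30) = 10. A simultaneous solution exists iff 38 ≡ 28 (mod 10); here 38 mod 10 = 8 = 28 mod 10, so it does.
Step through x = 38, 38 + 40, 38 + 2·40, …: the values 38, 78, 118 reduce mod 30 to 8, 18, 28. The value 118 hits 28.
Indeed 118 ≡ 38 (mod 40) and 118 ≡ 28 (mod 30).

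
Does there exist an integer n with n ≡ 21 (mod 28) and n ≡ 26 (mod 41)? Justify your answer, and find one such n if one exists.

n = 805

gcd(28, 41) = 1, so the Chinese Remainder Theorem guarantees exactly one residue class mod 1148 satisfying both.
Any solution of the first congruence is n = 21 + 28t; substituting into the second, 28t ≡ 26 − 21 ≡ 5 (mod 41).
To invert 28 modulo 41: 41 = 1·28 + 13, 28 = 2·13 + 2, 13 = 6·2 + 1, 2 = 2·1 + 0, and unwinding, 1 = 13 − 6·2 = 13 − 6·(28 − 2·13) = −6·28 + 13·13 = −6·28 + 13·(41 − 1·28) = 13·41 − 19·28. Thus 28⁻¹ ≡ -19 ≡ 22 (mod 41).
Multiplying by 22: t ≡ 22·5 = 110 ≡ 28 (mod 41).
With t = 28: n = 21 + 28·28 = 805.
Indeed 805 ≡ 21 (mod 28) and 805 ≡ 26 (mod 41).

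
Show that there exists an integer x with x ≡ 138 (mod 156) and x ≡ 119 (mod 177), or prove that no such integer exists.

Reduce both congruences modulo 3, which divides 156 and 177: they say x ≡ 138 (mod 3) and x ≡ 119 (mod 3).
These are incompatible: 138 − 119 = 19 is not divisible by 3.
So no integer satisfies both congruences.

No such integer exists.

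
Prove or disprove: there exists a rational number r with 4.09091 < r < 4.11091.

r = 41/10

Multiplying by 10: 10·4.09091 = 40.90910 and 10·4.11091 = 41.10910, so the integer 41 lies strictly between them.
So r = 41/10 works: it is a ratio of integers, and dividing 10·4.09091 < 41 < 10·4.11091 through by 10 gives 4.09091 < 41/10 < 4.11091.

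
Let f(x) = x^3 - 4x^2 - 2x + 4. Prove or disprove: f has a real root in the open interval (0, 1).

Yes, f has a root in the interval.

f(0) = 4 and f(1) = -1, which have opposite signs.
As a polynomial, f is continuous on every closed interval.
By the Intermediate Value Theorem f must vanish at some point of (0, 1).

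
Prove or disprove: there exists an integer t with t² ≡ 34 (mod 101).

There is no such integer.

101 is prime, so by Euler's criterion 34 is a square mod 101 iff 34^((101−1)/2) = 34^50 ≡ 1 (mod 101).
Repeated squaring mod 101: 34^2 = 1156 ≡ 45; 34^4 ≡ 45² = 2025 ≡ 5; 34^8 ≡ 5² = 25 ≡ 25; 34^16 ≡ 25² = 625 ≡ 19; 34^32 ≡ 19² = 361 ≡ 58.
Since 50 = 32 + 16 + 2, 34^50 ≡ 58 · 19 · 45; multiplying out mod 101: 58·19 = 1102 ≡ 92, then 92·45 = 4140 ≡ 100. Thus 34^50 ≡ 100 ≡ −1 (mod 101).
By Euler's criterion 34 is a quadratic non-residue mod 101: no t satisfies t² ≡ 34 (mod 101).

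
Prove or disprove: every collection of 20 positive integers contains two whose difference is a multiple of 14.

There are exactly 14 possible remainders on division by 14.
Placing 20 integers into 14 classes, some class receives at least two — say a and b.
Their difference a − b is then a multiple of 14.

Yes.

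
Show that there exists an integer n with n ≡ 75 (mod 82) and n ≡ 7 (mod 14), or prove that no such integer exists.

n = 567

gcd(82, 14) = 2. A simultaneous solution exists iff 75 ≡ 7 (mod 2); here 75 mod 2 = 1 = 7 mod 2, so it does.
List candidates n ≡ 75 (mod 82): 75, 157, 239, 321, 403, 485, 567. Modulo 14 these are 5, 3, 1, 13, 11, 9, 7; 567 gives 7 as required.
Verify: 567 = 6·82 + 75 and 567 = 40·14 + 7. ✓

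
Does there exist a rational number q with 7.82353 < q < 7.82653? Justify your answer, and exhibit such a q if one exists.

q = 180/23

Look for a denominator N such that an integer falls strictly between N·7.82353 and N·7.82653. N = 23 works: 23·7.82353 = 179.94119 < 180 < 180.01019 = 23·7.82653.
So q = 180/23 works: it is a ratio of integers, and dividing 23·7.82353 < 180 < 23·7.82653 through by 23 gives 7.82353 < 180/23 < 7.82653.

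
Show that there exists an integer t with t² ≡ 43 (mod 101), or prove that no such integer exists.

t = 12

t = 12 works: 12² = 144, and 144 − 43 = 101 = 1·101.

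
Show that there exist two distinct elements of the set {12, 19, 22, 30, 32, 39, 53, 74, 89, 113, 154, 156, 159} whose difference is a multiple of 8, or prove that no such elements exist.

12 mod 8 = 4 and 156 mod 8 = 4, so 156 − 12 = 144 = 18·8.

12 and 156 are such a pair.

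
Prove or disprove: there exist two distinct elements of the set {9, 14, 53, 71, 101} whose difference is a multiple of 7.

Reduce each element modulo 7: 9↦2, 14↦0, 53↦4, 71↦1, 101↦3.
No residue repeats among the 5 elements, so no pair has difference ≡ 0 (mod 7).

There is no such pair.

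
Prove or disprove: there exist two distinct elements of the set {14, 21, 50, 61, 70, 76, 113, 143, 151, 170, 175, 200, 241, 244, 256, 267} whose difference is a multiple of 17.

No such pair exists.

Reduce each element modulo 17: 14↦14, 21↦4, 50↦16, 61↦10, 70↦2, 76↦8, 113↦11, 143↦7, 151↦15, 170↦0, 175↦5, 200↦13, 241↦3, 244↦6, 256↦1, 267↦12.
All 16 residues are distinct, so no two elements differ by a multiple of 17.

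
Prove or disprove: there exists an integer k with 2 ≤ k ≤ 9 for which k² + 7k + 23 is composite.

k = 7

At k = 7: 7² + 7·7 + 23 = 121 = 11·11, which is composite.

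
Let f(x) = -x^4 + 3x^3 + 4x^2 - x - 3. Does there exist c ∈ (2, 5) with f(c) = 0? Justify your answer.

f(2) = 19 and f(5) = -158, which have opposite signs.
As a polynomial, f is continuous on every closed interval.
By the Intermediate Value Theorem, f takes the value 0 somewhere in the open interval.

Such a root exists.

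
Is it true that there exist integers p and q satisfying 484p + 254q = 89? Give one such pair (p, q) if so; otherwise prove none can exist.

Any value of 484p + 254q is a multiple of gcd(484, 254) = 2.
But 89 is not a multiple of 2 (it leaves remainder 1).
Therefore 484p + 254q = 89 has no solution in integers.

No such integers exist.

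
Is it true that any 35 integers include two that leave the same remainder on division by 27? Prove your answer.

Yes, this is always true.

Each integer lies in one of the 27 residue classes modulo 27.
With 35 integers and only 27 classes, the pigeonhole principle forces two of them, say a and b, into the same class.
That is, a and b leave the same remainder on division by 27, as claimed.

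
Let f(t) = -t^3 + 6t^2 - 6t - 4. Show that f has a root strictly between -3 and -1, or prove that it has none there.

The endpoint values f(-3) = 95 and f(-1) = 9 are both positive. Claim: f(t) > 0 for every t in (-3, -1).
Substitute t = -1 − u, where 0 < u < 2 on the interval. Expanding, f(-1 − u) = u^3 + 9u^2 + 21u + 9.
The nonzero coefficients here are all positive, so for u > 0 every term is positive (or zero), and the constant term 9 is strictly positive.
Therefore f(t) > 0 throughout (-3, -1), and f has no zero there.

No.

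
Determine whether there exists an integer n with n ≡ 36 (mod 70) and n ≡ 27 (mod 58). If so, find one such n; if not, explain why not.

No, no such integer exists.

Reduce both congruences modulo 2, which divides 70 and 58: they say n ≡ 36 (mod 2) and n ≡ 27 (mod 2).
These are incompatible: 36 − 27 = 9 is not divisible by 2.
Therefore no such n exists.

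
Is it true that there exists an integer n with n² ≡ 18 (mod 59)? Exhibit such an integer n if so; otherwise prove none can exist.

No, no such integer exists.

59 is prime, so by Euler's criterion 18 is a square mod 59 iff 18^((59−1)/2) = 18^29 ≡ 1 (mod 59).
Repeated squaring mod 59: 18^2 = 324 ≡ 29; 18^4 ≡ 29² = 841 ≡ 15; 18^8 ≡ 15² = 225 ≡ 48; 18^16 ≡ 48² = 2304 ≡ 3.
Since 29 = 16 + 8 + 4 + 1, 18^29 ≡ 3 · 48 · 15 · 18; multiplying out mod 59: 3·48 = 144 ≡ 26, then 26·15 = 390 ≡ 36, then 36·18 = 648 ≡ 58. Thus 18^29 ≡ 58 ≡ −1 (mod 59).
By Euler's criterion 18 is a quadratic non-residue mod 59: no n satisfies n² ≡ 18 (mod 59).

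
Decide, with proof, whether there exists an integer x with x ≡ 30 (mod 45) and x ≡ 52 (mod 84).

Reduce both congruences modulo 3, which divides 45 and 84: they say x ≡ 30 (mod 3) and x ≡ 52 (mod 3).
However 30 ≡ 0 and 52 ≡ 1 (mod 3), and 0 ≠ 1.
Hence the system has no solution.

No, no such integer exists.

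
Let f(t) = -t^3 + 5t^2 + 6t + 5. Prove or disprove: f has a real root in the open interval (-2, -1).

f(-2) = 21 and f(-1) = 5, both positive, so a sign-change argument is unavailable; we show f keeps this sign on the whole interval.
Substitute t = -1 − u, where 0 < u < 1 on the interval. Expanding, f(-1 − u) = u^3 + 8u^2 + 7u + 5.
All 4 nonzero coefficients of this polynomial in u are positive; hence for u > 0 the value is a sum of positive terms (the constant 5 among them).
Therefore f(t) > 0 throughout (-2, -1), and f has no zero there.

No such root exists.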